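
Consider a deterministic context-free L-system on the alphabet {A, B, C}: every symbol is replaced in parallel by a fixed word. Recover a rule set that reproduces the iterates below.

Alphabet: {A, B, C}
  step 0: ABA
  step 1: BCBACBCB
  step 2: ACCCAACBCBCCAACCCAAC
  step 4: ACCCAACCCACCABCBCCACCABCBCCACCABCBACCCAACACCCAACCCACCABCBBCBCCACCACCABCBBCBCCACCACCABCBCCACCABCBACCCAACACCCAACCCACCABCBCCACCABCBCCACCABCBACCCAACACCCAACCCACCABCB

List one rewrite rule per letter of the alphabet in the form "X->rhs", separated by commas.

A->BCB, B->AC, C->CCA

  step 1 ⇒ step 2: BCBACBCB ⇒ AC·CCA·AC·BCB·CCA·AC·CCA·AC
    A ↦ BCB
    B ↦ AC
    C ↦ CCA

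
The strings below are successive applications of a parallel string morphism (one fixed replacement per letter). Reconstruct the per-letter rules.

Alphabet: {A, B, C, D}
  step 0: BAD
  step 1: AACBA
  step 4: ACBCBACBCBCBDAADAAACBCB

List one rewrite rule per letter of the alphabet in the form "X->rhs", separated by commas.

  step 0 ⇒ step 1: BAD ⇒ AA·CB·A
    A ↦ CB
    B ↦ AA
    D ↦ A
    C ↦ D  (constrained at step 1)

A->CB, B->AA, C->D, D->A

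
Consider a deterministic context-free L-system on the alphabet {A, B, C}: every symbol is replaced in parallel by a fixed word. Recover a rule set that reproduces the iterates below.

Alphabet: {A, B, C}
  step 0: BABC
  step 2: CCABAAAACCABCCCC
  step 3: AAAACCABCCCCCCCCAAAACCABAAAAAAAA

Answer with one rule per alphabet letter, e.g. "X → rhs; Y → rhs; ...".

  step 2 ⇒ step 3: CCABAAAACCABCCCC ⇒ AA·AA·CC·AB·CC·CC·CC·CC·AA·AA·CC·AB·AA·AA·AA·AA
    A ↦ CC
    B ↦ AB
    C ↦ AA

A->CC, B->AB, C->AA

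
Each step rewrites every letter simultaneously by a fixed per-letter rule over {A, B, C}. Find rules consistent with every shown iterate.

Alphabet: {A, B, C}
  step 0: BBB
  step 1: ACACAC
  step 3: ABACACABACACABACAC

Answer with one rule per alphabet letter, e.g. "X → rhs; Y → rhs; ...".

A->AB, B->AC, C->B

  step 0 ⇒ step 1: BBB ⇒ AC·AC·AC
    B ↦ AC
    A ↦ AB  (constrained at step 1)
    C ↦ B  (constrained at step 1)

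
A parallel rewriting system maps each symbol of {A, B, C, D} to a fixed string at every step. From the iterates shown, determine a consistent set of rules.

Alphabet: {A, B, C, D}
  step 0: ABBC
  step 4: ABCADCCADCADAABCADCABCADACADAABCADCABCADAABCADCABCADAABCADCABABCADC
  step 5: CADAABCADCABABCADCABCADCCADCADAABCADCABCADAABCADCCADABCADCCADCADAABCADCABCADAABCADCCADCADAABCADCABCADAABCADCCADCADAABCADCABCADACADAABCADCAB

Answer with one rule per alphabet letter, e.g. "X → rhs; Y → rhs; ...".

  step 4 ⇒ step 5: ABCADCCADCADAABCADCABCADACADAABCADCABCADAABCADCABCADAABCADCABABCADC ⇒ CAD·A·AB·CAD·C·AB·AB·CAD·C·AB·CAD·C·CAD·CAD·A·AB·CAD·C·AB·CAD·A·AB·CAD·C·CAD·AB·CAD·C·CAD·CAD·A·AB·CAD·C·AB·CAD·A·AB·CAD·C·CAD·CAD·A·AB·CAD·C·AB·CAD·A·AB·CAD·C·CAD·CAD·A·AB·CAD·C·AB·CAD·A·CAD·A·AB·CAD·C·AB
    A ↦ CAD
    B ↦ A
    C ↦ AB
    D ↦ C

A->CAD, B->A, C->AB, D->C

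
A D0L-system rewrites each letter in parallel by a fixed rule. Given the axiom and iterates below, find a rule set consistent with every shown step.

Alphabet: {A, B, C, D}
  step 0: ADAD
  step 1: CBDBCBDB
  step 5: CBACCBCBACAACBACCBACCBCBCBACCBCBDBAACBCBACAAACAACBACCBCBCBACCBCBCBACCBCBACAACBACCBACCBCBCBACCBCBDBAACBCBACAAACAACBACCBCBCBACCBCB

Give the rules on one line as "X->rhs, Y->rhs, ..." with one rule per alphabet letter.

A->CB, B->AA, C->AC, D->DB

  step 0 ⇒ step 1: ADAD ⇒ CB·DB·CB·DB
    A ↦ CB
    D ↦ DB
    B ↦ AA  (constrained at step 1)
    C ↦ AC  (constrained at step 1)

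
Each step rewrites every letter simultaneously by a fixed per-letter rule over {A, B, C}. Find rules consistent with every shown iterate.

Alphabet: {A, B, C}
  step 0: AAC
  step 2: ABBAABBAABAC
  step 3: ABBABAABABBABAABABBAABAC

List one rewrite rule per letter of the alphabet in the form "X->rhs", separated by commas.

  step 2 ⇒ step 3: ABBAABBAABAC ⇒ AB·BA·BA·AB·AB·BA·BA·AB·AB·BA·AB·AC
    A ↦ AB
    B ↦ BA
    C ↦ AC

A->AB, B->BA, C->AC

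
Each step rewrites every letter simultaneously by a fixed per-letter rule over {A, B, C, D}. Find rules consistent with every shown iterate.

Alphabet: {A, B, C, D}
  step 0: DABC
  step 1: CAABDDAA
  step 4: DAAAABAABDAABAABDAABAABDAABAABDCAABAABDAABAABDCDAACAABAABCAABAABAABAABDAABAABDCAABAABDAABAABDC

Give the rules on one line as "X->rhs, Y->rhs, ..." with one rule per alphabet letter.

A->AAB, B->D, C->DAA, D->C

  step 0 ⇒ step 1: DABC ⇒ C·AAB·D·DAA
    A ↦ AAB
    B ↦ D
    C ↦ DAA
    D ↦ C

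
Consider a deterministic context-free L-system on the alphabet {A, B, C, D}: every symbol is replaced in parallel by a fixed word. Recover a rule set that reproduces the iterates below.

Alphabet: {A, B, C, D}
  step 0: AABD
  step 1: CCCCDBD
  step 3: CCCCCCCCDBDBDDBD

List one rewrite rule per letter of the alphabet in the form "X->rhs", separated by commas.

  step 0 ⇒ step 1: AABD ⇒ CC·CC·D·BD
    A ↦ CC
    B ↦ D
    D ↦ BD
    C ↦ A  (constrained at step 1)

A->CC, B->D, C->A, D->BD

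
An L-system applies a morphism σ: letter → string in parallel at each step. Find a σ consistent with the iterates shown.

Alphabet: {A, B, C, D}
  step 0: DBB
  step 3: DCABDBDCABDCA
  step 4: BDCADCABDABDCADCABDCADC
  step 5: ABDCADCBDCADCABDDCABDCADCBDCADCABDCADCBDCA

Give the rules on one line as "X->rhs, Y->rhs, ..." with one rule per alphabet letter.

  step 4 ⇒ step 5: BDCADCABDABDCADCABDCADC ⇒ A·BD·CA·DC·BD·CA·DC·A·BD·DC·A·BD·CA·DC·BD·CA·DC·A·BD·CA·DC·BD·CA
    A ↦ DC
    B ↦ A
    C ↦ CA
    D ↦ BD

A->DC, B->A, C->CA, D->BD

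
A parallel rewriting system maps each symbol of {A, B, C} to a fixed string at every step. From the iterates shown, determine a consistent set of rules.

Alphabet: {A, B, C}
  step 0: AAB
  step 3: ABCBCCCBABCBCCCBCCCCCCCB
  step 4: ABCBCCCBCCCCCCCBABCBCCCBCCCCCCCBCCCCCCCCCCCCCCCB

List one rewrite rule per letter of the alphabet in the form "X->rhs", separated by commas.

A->AB, B->CB, C->CC

  step 3 ⇒ step 4: ABCBCCCBABCBCCCBCCCCCCCB ⇒ AB·CB·CC·CB·CC·CC·CC·CB·AB·CB·CC·CB·CC·CC·CC·CB·CC·CC·CC·CC·CC·CC·CC·CB
    A ↦ AB
    B ↦ CB
    C ↦ CC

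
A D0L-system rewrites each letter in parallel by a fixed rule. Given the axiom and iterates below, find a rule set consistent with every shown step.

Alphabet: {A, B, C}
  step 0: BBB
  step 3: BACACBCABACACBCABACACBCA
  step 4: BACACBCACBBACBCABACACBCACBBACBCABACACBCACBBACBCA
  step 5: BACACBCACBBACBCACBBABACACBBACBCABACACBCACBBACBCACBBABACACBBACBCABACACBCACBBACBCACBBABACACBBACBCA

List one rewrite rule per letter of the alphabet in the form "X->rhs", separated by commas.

  step 4 ⇒ step 5: BACACBCACBBACBCABACACBCACBBACBCABACACBCACBBACBCA ⇒ BA·CA·CB·CA·CB·BA·CB·CA·CB·BA·BA·CA·CB·BA·CB·CA·BA·CA·CB·CA·CB·BA·CB·CA·CB·BA·BA·CA·CB·BA·CB·CA·BA·CA·CB·CA·CB·BA·CB·CA·CB·BA·BA·CA·CB·BA·CB·CA
    A ↦ CA
    B ↦ BA
    C ↦ CB

A->CA, B->BA, C->CB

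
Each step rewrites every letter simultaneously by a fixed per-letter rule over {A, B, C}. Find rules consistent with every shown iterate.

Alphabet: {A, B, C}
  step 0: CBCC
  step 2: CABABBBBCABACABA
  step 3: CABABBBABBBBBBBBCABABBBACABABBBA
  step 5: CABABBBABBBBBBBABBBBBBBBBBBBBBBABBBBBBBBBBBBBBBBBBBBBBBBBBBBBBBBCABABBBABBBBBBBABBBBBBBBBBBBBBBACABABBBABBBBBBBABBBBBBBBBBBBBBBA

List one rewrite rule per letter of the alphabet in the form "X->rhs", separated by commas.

A->BA, B->BB, C->CA

  step 2 ⇒ step 3: CABABBBBCABACABA ⇒ CA·BA·BB·BA·BB·BB·BB·BB·CA·BA·BB·BA·CA·BA·BB·BA
    A ↦ BA
    B ↦ BB
    C ↦ CA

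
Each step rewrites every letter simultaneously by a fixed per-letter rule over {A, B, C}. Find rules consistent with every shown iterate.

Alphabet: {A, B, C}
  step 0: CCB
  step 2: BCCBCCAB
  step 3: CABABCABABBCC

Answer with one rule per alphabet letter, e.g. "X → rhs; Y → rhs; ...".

  step 2 ⇒ step 3: BCCBCCAB ⇒ C·AB·AB·C·AB·AB·BC·C
    A ↦ BC
    B ↦ C
    C ↦ AB

A->BC, B->C, C->AB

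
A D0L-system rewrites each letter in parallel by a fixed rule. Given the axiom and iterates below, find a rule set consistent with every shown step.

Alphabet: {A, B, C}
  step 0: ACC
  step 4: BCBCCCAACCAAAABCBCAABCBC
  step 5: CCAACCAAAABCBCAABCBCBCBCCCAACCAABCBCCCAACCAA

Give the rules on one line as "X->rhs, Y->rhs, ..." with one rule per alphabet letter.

  step 4 ⇒ step 5: BCBCCCAACCAAAABCBCAABCBC ⇒ CCA·A·CCA·A·A·A·BC·BC·A·A·BC·BC·BC·BC·CCA·A·CCA·A·BC·BC·CCA·A·CCA·A
    A ↦ BC
    B ↦ CCA
    C ↦ A

A->BC, B->CCA, C->A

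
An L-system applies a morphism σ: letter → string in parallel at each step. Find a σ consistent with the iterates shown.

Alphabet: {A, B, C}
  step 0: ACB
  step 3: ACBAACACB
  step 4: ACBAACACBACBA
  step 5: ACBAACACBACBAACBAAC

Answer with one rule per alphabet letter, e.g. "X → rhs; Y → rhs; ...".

A->AC, B->A, C->B

  step 4 ⇒ step 5: ACBAACACBACBA ⇒ AC·B·A·AC·AC·B·AC·B·A·AC·B·A·AC
    A ↦ AC
    B ↦ A
    C ↦ B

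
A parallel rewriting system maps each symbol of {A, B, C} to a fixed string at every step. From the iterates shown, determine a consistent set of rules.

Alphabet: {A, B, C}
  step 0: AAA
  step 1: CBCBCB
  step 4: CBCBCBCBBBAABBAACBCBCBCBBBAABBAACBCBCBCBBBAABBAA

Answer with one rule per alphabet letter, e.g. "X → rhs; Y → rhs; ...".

  step 0 ⇒ step 1: AAA ⇒ CB·CB·CB
    A ↦ CB
    B ↦ AA  (constrained at step 1)
    C ↦ BB  (constrained at step 1)

A->CB, B->AA, C->BB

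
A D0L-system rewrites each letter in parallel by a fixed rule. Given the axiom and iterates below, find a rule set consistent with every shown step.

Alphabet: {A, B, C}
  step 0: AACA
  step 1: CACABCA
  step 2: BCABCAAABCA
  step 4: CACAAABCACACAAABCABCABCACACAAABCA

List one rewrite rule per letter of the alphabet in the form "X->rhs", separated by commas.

A->CA, B->AA, C->B

  step 1 ⇒ step 2: CACABCA ⇒ B·CA·B·CA·AA·B·CA
    A ↦ CA
    B ↦ AA
    C ↦ B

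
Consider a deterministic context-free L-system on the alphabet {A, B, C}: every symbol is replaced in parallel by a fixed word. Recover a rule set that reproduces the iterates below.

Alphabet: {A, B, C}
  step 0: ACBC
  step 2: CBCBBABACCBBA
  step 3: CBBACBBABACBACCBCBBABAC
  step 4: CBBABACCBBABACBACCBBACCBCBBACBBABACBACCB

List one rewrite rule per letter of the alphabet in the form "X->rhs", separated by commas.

A->C, B->BA, C->CB

  step 3 ⇒ step 4: CBBACBBABACBACCBCBBABAC ⇒ CB·BA·BA·C·CB·BA·BA·C·BA·C·CB·BA·C·CB·CB·BA·CB·BA·BA·C·BA·C·CB
    A ↦ C
    B ↦ BA
    C ↦ CB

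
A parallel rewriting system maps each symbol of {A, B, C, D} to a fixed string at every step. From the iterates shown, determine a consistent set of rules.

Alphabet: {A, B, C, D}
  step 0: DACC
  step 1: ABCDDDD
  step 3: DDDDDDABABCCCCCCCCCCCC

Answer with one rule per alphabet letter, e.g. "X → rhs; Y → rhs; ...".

  step 0 ⇒ step 1: DACC ⇒ AB·C·DD·DD
    A ↦ C
    C ↦ DD
    D ↦ AB
    B ↦ CC  (constrained at step 1)

A->C, B->CC, C->DD, D->AB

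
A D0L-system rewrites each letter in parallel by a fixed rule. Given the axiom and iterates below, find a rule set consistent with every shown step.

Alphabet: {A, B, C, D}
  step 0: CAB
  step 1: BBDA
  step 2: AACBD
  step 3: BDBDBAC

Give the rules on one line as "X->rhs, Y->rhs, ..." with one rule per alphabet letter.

A->BD, B->A, C->B, D->C

  step 2 ⇒ step 3: AACBD ⇒ BD·BD·B·A·C
    A ↦ BD
    B ↦ A
    C ↦ B
    D ↦ C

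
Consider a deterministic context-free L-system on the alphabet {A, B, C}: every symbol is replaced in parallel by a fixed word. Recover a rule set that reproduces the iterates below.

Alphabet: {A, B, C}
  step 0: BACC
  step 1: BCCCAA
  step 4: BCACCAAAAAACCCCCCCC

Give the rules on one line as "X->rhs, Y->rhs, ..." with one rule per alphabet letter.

  step 0 ⇒ step 1: BACC ⇒ BC·CC·A·A
    A ↦ CC
    B ↦ BC
    C ↦ A

A->CC, B->BC, C->A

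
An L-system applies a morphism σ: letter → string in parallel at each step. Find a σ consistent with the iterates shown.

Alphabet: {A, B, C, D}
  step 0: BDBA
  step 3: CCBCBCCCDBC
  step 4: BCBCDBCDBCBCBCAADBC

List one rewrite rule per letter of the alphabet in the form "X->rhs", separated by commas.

  step 3 ⇒ step 4: CCBCBCCCDBC ⇒ BC·BC·D·BC·D·BC·BC·BC·AA·D·BC
    B ↦ D
    C ↦ BC
    D ↦ AA
    A ↦ C  (constrained at step 0)

A->C, B->D, C->BC, D->AA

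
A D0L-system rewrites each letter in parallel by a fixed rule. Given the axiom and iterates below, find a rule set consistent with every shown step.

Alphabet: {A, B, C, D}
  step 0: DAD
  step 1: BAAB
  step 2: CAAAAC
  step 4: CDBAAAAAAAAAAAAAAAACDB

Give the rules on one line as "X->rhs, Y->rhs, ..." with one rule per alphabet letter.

  step 1 ⇒ step 2: BAAB ⇒ C·AA·AA·C
    A ↦ AA
    B ↦ C
    C ↦ CD  (constrained at step 2)
  step 0 ⇒ step 1: DAD ⇒ B·AA·B
    D ↦ B

A->AA, B->C, C->CD, D->B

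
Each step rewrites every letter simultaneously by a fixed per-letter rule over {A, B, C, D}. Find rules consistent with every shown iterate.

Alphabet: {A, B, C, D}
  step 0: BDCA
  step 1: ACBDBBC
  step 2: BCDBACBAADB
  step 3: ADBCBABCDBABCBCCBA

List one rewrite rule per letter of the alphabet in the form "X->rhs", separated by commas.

  step 2 ⇒ step 3: BCDBACBAADB ⇒ A·DB·CB·A·BC·DB·A·BC·BC·CB·A
    A ↦ BC
    B ↦ A
    C ↦ DB
    D ↦ CB

A->BC, B->A, C->DB, D->CB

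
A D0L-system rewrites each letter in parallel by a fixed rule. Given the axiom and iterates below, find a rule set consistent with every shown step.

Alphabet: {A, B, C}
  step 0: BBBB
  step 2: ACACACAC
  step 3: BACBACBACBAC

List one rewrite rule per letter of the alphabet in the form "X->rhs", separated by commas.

A->B, B->C, C->AC

  step 2 ⇒ step 3: ACACACAC ⇒ B·AC·B·AC·B·AC·B·AC
    A ↦ B
    C ↦ AC
    B ↦ C  (constrained at step 0)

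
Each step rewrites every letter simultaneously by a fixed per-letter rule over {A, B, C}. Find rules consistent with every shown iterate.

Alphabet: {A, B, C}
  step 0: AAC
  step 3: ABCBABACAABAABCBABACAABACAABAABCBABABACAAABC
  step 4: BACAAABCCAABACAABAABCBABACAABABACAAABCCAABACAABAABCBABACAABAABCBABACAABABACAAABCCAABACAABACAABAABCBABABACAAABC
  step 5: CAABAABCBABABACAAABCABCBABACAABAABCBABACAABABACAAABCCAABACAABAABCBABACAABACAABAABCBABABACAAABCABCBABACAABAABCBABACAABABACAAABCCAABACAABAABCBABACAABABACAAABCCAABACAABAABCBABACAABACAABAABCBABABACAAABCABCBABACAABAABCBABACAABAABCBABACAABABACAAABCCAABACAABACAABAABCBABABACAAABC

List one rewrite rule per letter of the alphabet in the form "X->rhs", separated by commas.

  step 4 ⇒ step 5: BACAAABCCAABACAABAABCBABACAABABACAAABCCAABACAABAABCBABACAABAABCBABACAABABACAAABCCAABACAABACAABAABCBABABACAAABC ⇒ CAA·BA·ABC·BA·BA·BA·CAA·ABC·ABC·BA·BA·CAA·BA·ABC·BA·BA·CAA·BA·BA·CAA·ABC·CAA·BA·CAA·BA·ABC·BA·BA·CAA·BA·CAA·BA·ABC·BA·BA·BA·CAA·ABC·ABC·BA·BA·CAA·BA·ABC·BA·BA·CAA·BA·BA·CAA·ABC·CAA·BA·CAA·BA·ABC·BA·BA·CAA·BA·BA·CAA·ABC·CAA·BA·CAA·BA·ABC·BA·BA·CAA·BA·CAA·BA·ABC·BA·BA·BA·CAA·ABC·ABC·BA·BA·CAA·BA·ABC·BA·BA·CAA·BA·ABC·BA·BA·CAA·BA·BA·CAA·ABC·CAA·BA·CAA·BA·CAA·BA·ABC·BA·BA·BA·CAA·ABC
    A ↦ BA
    B ↦ CAA
    C ↦ ABC

A->BA, B->CAA, C->ABC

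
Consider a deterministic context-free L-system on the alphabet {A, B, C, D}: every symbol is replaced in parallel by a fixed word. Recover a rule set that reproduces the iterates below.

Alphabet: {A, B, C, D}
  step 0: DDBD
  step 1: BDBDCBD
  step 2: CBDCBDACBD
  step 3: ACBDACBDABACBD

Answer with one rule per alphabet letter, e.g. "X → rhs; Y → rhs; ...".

A->AB, B->C, C->A, D->BD

  step 2 ⇒ step 3: CBDCBDACBD ⇒ A·C·BD·A·C·BD·AB·A·C·BD
    A ↦ AB
    B ↦ C
    C ↦ A
    D ↦ BD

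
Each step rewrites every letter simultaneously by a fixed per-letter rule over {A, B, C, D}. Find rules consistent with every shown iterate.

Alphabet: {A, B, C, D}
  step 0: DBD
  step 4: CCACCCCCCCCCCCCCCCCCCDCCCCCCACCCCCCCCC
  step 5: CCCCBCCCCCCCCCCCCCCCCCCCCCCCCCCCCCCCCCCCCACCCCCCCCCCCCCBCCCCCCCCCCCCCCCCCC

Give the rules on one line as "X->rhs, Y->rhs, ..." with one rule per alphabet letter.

  step 4 ⇒ step 5: CCACCCCCCCCCCCCCCCCCCDCCCCCCACCCCCCCCC ⇒ CC·CC·B·CC·CC·CC·CC·CC·CC·CC·CC·CC·CC·CC·CC·CC·CC·CC·CC·CC·CC·AC·CC·CC·CC·CC·CC·CC·B·CC·CC·CC·CC·CC·CC·CC·CC·CC
    A ↦ B
    C ↦ CC
    D ↦ AC
    B ↦ CD  (constrained at step 0)

A->B, B->CD, C->CC, D->AC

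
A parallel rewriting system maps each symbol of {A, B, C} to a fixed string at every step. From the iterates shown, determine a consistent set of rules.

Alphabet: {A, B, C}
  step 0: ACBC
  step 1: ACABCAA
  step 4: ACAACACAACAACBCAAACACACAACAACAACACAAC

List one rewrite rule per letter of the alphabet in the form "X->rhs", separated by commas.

A->AC, B->BCA, C->A

  step 0 ⇒ step 1: ACBC ⇒ AC·A·BCA·A
    A ↦ AC
    B ↦ BCA
    C ↦ A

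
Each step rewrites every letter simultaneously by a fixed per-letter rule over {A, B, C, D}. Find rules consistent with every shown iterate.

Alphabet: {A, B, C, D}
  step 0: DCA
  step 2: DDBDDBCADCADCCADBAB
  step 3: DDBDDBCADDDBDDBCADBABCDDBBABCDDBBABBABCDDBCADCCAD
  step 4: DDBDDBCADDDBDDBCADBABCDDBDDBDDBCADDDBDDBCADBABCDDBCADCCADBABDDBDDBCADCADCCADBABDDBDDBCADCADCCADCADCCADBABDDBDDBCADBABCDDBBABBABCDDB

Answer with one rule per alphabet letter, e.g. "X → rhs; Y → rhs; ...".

  step 3 ⇒ step 4: DDBDDBCADDDBDDBCADBABCDDBBABCDDBBABBABCDDBCADCCAD ⇒ DDB·DDB·CAD·DDB·DDB·CAD·BAB·C·DDB·DDB·DDB·CAD·DDB·DDB·CAD·BAB·C·DDB·CAD·C·CAD·BAB·DDB·DDB·CAD·CAD·C·CAD·BAB·DDB·DDB·CAD·CAD·C·CAD·CAD·C·CAD·BAB·DDB·DDB·CAD·BAB·C·DDB·BAB·BAB·C·DDB
    A ↦ C
    B ↦ CAD
    C ↦ BAB
    D ↦ DDB

A->C, B->CAD, C->BAB, D->DDB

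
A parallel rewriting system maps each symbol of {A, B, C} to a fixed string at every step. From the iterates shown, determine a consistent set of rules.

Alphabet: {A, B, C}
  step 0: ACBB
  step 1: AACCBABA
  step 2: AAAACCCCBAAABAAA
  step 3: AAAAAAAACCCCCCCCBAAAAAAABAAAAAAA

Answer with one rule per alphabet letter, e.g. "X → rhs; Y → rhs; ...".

  step 2 ⇒ step 3: AAAACCCCBAAABAAA ⇒ AA·AA·AA·AA·CC·CC·CC·CC·BA·AA·AA·AA·BA·AA·AA·AA
    A ↦ AA
    B ↦ BA
    C ↦ CC

A->AA, B->BA, C->CC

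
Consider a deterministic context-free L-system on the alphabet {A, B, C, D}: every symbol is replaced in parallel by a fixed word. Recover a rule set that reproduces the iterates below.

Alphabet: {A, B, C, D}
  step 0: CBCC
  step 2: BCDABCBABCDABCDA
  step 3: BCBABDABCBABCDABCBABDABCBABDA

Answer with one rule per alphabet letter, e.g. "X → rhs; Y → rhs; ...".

A->DA, B->BC, C->BA, D->B

  step 2 ⇒ step 3: BCDABCBABCDABCDA ⇒ BC·BA·B·DA·BC·BA·BC·DA·BC·BA·B·DA·BC·BA·B·DA
    A ↦ DA
    B ↦ BC
    C ↦ BA
    D ↦ B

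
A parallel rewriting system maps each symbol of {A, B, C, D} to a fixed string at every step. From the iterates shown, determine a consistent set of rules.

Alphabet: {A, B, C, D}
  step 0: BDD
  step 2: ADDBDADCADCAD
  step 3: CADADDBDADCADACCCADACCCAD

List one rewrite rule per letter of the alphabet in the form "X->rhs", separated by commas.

A->C, B->DBD, C->ACC, D->AD

  step 2 ⇒ step 3: ADDBDADCADCAD ⇒ C·AD·AD·DBD·AD·C·AD·ACC·C·AD·ACC·C·AD
    A ↦ C
    B ↦ DBD
    C ↦ ACC
    D ↦ AD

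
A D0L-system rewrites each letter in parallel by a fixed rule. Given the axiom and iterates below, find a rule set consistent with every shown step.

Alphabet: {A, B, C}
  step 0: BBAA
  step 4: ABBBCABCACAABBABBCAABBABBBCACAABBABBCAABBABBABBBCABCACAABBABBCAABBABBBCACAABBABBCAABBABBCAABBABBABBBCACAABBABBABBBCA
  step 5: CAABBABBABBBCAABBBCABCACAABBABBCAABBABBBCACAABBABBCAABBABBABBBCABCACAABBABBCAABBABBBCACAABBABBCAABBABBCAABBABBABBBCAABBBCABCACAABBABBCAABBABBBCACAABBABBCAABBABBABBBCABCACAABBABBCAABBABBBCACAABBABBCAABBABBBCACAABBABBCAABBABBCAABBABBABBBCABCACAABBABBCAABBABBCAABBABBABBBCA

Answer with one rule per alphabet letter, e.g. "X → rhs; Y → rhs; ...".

  step 4 ⇒ step 5: ABBBCABCACAABBABBCAABBABBBCACAABBABBCAABBABBABBBCABCACAABBABBCAABBABBBCACAABBABBCAABBABBCAABBABBABBBCACAABBABBABBBCA ⇒ CA·ABB·ABB·ABB·B·CA·ABB·B·CA·B·CA·CA·ABB·ABB·CA·ABB·ABB·B·CA·CA·ABB·ABB·CA·ABB·ABB·ABB·B·CA·B·CA·CA·ABB·ABB·CA·ABB·ABB·B·CA·CA·ABB·ABB·CA·ABB·ABB·CA·ABB·ABB·ABB·B·CA·ABB·B·CA·B·CA·CA·ABB·ABB·CA·ABB·ABB·B·CA·CA·ABB·ABB·CA·ABB·ABB·ABB·B·CA·B·CA·CA·ABB·ABB·CA·ABB·ABB·B·CA·CA·ABB·ABB·CA·ABB·ABB·B·CA·CA·ABB·ABB·CA·ABB·ABB·CA·ABB·ABB·ABB·B·CA·B·CA·CA·ABB·ABB·CA·ABB·ABB·CA·ABB·ABB·ABB·B·CA
    A ↦ CA
    B ↦ ABB
    C ↦ B

A->CA, B->ABB, C->B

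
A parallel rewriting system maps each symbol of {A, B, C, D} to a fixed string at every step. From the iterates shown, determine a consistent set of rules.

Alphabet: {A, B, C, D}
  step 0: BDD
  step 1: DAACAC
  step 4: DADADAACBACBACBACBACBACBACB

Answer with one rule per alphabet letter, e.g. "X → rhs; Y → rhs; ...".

A->B, B->DA, C->BB, D->AC

  step 0 ⇒ step 1: BDD ⇒ DA·AC·AC
    B ↦ DA
    D ↦ AC
    A ↦ B  (constrained at step 1)
    C ↦ BB  (constrained at step 1)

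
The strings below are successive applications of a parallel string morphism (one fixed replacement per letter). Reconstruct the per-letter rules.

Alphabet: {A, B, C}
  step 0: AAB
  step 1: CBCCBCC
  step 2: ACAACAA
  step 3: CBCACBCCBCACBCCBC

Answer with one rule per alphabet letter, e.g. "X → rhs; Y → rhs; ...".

A->CBC, B->C, C->A

  step 2 ⇒ step 3: ACAACAA ⇒ CBC·A·CBC·CBC·A·CBC·CBC
    A ↦ CBC
    C ↦ A
  step 0 ⇒ step 1: AAB ⇒ CBC·CBC·C
    B ↦ C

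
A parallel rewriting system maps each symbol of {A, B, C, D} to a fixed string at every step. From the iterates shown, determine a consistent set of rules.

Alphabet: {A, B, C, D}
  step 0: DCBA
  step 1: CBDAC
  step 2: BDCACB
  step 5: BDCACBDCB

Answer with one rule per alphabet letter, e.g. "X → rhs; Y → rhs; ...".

  step 1 ⇒ step 2: CBDAC ⇒ B·D·C·AC·B
    A ↦ AC
    B ↦ D
    C ↦ B
    D ↦ C

A->AC, B->D, C->B, D->C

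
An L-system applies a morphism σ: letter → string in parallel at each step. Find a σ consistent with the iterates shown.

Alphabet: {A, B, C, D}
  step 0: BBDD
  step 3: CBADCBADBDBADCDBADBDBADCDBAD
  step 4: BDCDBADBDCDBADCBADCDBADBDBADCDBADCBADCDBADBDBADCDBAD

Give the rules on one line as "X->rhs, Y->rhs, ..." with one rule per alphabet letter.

A->D, B->C, C->BD, D->BAD

  step 3 ⇒ step 4: CBADCBADBDBADCDBADBDBADCDBAD ⇒ BD·C·D·BAD·BD·C·D·BAD·C·BAD·C·D·BAD·BD·BAD·C·D·BAD·C·BAD·C·D·BAD·BD·BAD·C·D·BAD
    A ↦ D
    B ↦ C
    C ↦ BD
    D ↦ BAD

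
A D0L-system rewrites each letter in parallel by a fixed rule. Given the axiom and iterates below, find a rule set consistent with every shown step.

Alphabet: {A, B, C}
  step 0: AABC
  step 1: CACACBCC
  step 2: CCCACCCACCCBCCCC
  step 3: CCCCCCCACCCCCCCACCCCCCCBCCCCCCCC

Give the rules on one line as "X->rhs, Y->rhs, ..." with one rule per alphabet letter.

A->CA, B->CB, C->CC

  step 2 ⇒ step 3: CCCACCCACCCBCCCC ⇒ CC·CC·CC·CA·CC·CC·CC·CA·CC·CC·CC·CB·CC·CC·CC·CC
    A ↦ CA
    B ↦ CB
    C ↦ CC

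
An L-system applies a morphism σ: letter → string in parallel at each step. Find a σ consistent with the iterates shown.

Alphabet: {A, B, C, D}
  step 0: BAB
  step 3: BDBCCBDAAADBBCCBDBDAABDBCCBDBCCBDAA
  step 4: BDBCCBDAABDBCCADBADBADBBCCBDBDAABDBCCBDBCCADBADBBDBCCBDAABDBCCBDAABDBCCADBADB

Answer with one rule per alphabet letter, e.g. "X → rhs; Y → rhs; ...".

  step 3 ⇒ step 4: BDBCCBDAAADBBCCBDBDAABDBCCBDBCCBDAA ⇒ BD·BCC·BD·A·A·BD·BCC·ADB·ADB·ADB·BCC·BD·BD·A·A·BD·BCC·BD·BCC·ADB·ADB·BD·BCC·BD·A·A·BD·BCC·BD·A·A·BD·BCC·ADB·ADB
    A ↦ ADB
    B ↦ BD
    C ↦ A
    D ↦ BCC

A->ADB, B->BD, C->A, D->BCC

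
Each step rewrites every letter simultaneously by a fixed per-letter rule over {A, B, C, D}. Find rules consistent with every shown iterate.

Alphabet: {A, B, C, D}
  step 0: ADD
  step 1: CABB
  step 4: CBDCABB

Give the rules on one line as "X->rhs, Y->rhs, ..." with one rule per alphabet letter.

  step 0 ⇒ step 1: ADD ⇒ CA·B·B
    A ↦ CA
    D ↦ B
    B ↦ C  (constrained at step 1)
    C ↦ D  (constrained at step 1)

A->CA, B->C, C->D, D->B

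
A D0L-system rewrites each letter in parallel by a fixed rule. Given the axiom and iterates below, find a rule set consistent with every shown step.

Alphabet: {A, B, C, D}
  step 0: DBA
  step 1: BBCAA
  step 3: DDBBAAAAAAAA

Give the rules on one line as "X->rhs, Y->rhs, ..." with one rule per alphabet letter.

A->AA, B->C, C->D, D->BB

  step 0 ⇒ step 1: DBA ⇒ BB·C·AA
    A ↦ AA
    B ↦ C
    D ↦ BB
    C ↦ D  (constrained at step 1)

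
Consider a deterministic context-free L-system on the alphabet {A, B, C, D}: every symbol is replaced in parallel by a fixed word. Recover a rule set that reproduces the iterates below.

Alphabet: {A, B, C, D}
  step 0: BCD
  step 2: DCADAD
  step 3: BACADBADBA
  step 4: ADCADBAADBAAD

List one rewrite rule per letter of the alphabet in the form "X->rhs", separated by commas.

A->D, B->A, C->CA, D->BA

  step 3 ⇒ step 4: BACADBADBA ⇒ A·D·CA·D·BA·A·D·BA·A·D
    A ↦ D
    B ↦ A
    C ↦ CA
    D ↦ BA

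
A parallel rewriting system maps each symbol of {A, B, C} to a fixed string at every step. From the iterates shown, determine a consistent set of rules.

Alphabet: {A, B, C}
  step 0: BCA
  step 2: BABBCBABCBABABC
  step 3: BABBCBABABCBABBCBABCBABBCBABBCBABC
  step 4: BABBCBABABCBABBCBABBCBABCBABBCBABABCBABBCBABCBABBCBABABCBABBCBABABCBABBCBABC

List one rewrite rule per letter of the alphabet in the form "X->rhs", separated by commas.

  step 3 ⇒ step 4: BABBCBABABCBABBCBABCBABBCBABBCBABC ⇒ BA·BBC·BA·BA·BC·BA·BBC·BA·BBC·BA·BC·BA·BBC·BA·BA·BC·BA·BBC·BA·BC·BA·BBC·BA·BA·BC·BA·BBC·BA·BA·BC·BA·BBC·BA·BC
    A ↦ BBC
    B ↦ BA
    C ↦ BC

A->BBC, B->BA, C->BC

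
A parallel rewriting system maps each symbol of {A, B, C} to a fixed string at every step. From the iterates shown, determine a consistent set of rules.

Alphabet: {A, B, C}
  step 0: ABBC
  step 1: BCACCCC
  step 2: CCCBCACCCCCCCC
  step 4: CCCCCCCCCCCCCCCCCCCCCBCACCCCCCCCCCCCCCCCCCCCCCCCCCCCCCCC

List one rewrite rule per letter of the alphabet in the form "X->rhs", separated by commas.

  step 1 ⇒ step 2: BCACCCC ⇒ C·CC·BCA·CC·CC·CC·CC
    A ↦ BCA
    B ↦ C
    C ↦ CC

A->BCA, B->C, C->CC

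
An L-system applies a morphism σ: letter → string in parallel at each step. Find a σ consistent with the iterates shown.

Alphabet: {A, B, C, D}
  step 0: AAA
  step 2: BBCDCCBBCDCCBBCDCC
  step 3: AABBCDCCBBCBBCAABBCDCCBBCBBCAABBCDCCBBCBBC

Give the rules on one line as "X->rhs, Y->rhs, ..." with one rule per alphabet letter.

  step 2 ⇒ step 3: BBCDCCBBCDCCBBCDCC ⇒ A·A·BBC·DCC·BBC·BBC·A·A·BBC·DCC·BBC·BBC·A·A·BBC·DCC·BBC·BBC
    B ↦ A
    C ↦ BBC
    D ↦ DCC
    A ↦ CD  (constrained at step 0)

A->CD, B->A, C->BBC, D->DCC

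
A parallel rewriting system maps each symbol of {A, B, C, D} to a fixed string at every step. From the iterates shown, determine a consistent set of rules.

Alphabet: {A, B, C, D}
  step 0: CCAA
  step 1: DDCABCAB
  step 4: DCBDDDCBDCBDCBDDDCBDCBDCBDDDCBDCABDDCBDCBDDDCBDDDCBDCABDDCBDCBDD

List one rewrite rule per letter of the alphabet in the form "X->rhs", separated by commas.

A->CAB, B->D, C->D, D->DCB

  step 0 ⇒ step 1: CCAA ⇒ D·D·CAB·CAB
    A ↦ CAB
    C ↦ D
    B ↦ D  (constrained at step 1)
    D ↦ DCB  (constrained at step 1)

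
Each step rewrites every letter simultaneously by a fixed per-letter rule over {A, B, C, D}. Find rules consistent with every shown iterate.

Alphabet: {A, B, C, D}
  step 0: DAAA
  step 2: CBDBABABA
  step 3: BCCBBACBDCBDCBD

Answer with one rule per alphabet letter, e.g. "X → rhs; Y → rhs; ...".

A->D, B->CB, C->BC, D->BA

  step 2 ⇒ step 3: CBDBABABA ⇒ BC·CB·BA·CB·D·CB·D·CB·D
    A ↦ D
    B ↦ CB
    C ↦ BC
    D ↦ BA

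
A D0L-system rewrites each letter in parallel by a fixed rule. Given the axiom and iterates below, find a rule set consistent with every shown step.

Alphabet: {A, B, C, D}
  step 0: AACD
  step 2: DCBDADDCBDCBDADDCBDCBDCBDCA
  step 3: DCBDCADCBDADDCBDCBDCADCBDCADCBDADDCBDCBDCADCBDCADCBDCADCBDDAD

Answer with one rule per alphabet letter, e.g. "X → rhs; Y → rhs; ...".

  step 2 ⇒ step 3: DCBDADDCBDCBDADDCBDCBDCBDCA ⇒ DCB·D·CA·DCB·DAD·DCB·DCB·D·CA·DCB·D·CA·DCB·DAD·DCB·DCB·D·CA·DCB·D·CA·DCB·D·CA·DCB·D·DAD
    A ↦ DAD
    B ↦ CA
    C ↦ D
    D ↦ DCB

A->DAD, B->CA, C->D, D->DCB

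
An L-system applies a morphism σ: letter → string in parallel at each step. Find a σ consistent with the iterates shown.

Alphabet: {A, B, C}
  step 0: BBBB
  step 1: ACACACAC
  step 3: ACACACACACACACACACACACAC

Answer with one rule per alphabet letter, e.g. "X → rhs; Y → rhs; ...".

  step 0 ⇒ step 1: BBBB ⇒ AC·AC·AC·AC
    B ↦ AC
    A ↦ BB  (constrained at step 1)
    C ↦ B  (constrained at step 1)

A->BB, B->AC, C->B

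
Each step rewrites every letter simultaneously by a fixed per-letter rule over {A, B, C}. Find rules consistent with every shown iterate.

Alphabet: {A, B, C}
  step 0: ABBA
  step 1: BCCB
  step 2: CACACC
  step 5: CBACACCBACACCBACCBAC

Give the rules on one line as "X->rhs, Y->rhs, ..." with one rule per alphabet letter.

  step 1 ⇒ step 2: BCCB ⇒ C·AC·AC·C
    B ↦ C
    C ↦ AC
  step 0 ⇒ step 1: ABBA ⇒ B·C·C·B
    A ↦ B

A->B, B->C, C->AC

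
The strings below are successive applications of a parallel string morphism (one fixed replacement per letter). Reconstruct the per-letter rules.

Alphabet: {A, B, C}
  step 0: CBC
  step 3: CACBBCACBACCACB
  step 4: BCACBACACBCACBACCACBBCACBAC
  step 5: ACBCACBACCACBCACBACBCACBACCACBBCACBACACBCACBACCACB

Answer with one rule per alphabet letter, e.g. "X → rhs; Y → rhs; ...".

  step 4 ⇒ step 5: BCACBACACBCACBACCACBBCACBAC ⇒ AC·B·CAC·B·AC·CAC·B·CAC·B·AC·B·CAC·B·AC·CAC·B·B·CAC·B·AC·AC·B·CAC·B·AC·CAC·B
    A ↦ CAC
    B ↦ AC
    C ↦ B

A->CAC, B->AC, C->B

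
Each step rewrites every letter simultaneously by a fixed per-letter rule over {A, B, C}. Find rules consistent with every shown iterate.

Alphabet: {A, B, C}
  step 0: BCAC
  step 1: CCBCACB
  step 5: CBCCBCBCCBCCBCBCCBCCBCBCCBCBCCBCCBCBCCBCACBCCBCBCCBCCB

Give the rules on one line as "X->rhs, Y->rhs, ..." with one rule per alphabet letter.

  step 0 ⇒ step 1: BCAC ⇒ C·CB·CA·CB
    A ↦ CA
    B ↦ C
    C ↦ CB

A->CA, B->C, C->CB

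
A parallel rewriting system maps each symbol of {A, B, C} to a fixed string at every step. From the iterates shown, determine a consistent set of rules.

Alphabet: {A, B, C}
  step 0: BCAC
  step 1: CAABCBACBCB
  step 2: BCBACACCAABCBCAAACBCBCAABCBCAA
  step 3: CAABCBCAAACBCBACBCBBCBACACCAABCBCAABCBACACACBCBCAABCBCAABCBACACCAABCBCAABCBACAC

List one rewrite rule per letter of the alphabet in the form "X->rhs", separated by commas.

A->AC, B->CAA, C->BCB

  step 2 ⇒ step 3: BCBACACCAABCBCAAACBCBCAABCBCAA ⇒ CAA·BCB·CAA·AC·BCB·AC·BCB·BCB·AC·AC·CAA·BCB·CAA·BCB·AC·AC·AC·BCB·CAA·BCB·CAA·BCB·AC·AC·CAA·BCB·CAA·BCB·AC·AC
    A ↦ AC
    B ↦ CAA
    C ↦ BCB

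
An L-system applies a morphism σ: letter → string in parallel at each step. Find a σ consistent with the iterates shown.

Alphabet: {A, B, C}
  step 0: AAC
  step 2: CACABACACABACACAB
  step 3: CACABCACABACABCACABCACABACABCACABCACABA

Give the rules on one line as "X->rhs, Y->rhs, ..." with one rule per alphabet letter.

A->CAB, B->A, C->CA

  step 2 ⇒ step 3: CACABACACABACACAB ⇒ CA·CAB·CA·CAB·A·CAB·CA·CAB·CA·CAB·A·CAB·CA·CAB·CA·CAB·A
    A ↦ CAB
    B ↦ A
    C ↦ CA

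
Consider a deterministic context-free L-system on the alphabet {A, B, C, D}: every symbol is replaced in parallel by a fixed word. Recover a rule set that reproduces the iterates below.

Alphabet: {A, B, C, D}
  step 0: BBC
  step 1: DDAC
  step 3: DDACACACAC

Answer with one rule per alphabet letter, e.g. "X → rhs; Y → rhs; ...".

  step 0 ⇒ step 1: BBC ⇒ D·D·AC
    B ↦ D
    C ↦ AC
    A ↦ AC  (constrained at step 1)
    D ↦ B  (constrained at step 1)

A->AC, B->D, C->AC, D->B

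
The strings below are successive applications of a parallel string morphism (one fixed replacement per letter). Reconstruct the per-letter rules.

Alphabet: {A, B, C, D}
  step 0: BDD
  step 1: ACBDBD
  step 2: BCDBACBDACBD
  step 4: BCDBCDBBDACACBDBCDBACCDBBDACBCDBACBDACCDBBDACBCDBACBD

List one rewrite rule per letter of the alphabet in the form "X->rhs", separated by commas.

  step 1 ⇒ step 2: ACBDBD ⇒ B·CDB·AC·BD·AC·BD
    A ↦ B
    B ↦ AC
    C ↦ CDB
    D ↦ BD

A->B, B->AC, C->CDB, D->BD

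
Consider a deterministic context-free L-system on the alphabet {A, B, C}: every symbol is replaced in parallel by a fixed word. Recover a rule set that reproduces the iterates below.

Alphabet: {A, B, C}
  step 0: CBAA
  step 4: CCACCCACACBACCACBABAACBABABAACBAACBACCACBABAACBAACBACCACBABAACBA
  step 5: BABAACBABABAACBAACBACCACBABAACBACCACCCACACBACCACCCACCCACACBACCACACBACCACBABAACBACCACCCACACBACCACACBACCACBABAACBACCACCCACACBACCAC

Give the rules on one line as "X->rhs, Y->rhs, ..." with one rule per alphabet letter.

A->AC, B->CC, C->BA

  step 4 ⇒ step 5: CCACCCACACBACCACBABAACBABABAACBAACBACCACBABAACBAACBACCACBABAACBA ⇒ BA·BA·AC·BA·BA·BA·AC·BA·AC·BA·CC·AC·BA·BA·AC·BA·CC·AC·CC·AC·AC·BA·CC·AC·CC·AC·CC·AC·AC·BA·CC·AC·AC·BA·CC·AC·BA·BA·AC·BA·CC·AC·CC·AC·AC·BA·CC·AC·AC·BA·CC·AC·BA·BA·AC·BA·CC·AC·CC·AC·AC·BA·CC·AC
    A ↦ AC
    B ↦ CC
    C ↦ BA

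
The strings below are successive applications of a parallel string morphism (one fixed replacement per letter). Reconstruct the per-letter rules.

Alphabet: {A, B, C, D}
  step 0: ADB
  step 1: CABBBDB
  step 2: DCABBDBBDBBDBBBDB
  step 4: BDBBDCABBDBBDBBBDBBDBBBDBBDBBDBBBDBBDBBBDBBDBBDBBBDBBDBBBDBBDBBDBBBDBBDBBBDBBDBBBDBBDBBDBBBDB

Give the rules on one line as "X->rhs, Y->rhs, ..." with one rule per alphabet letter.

A->CAB, B->BDB, C->D, D->B

  step 1 ⇒ step 2: CABBBDB ⇒ D·CAB·BDB·BDB·BDB·B·BDB
    A ↦ CAB
    B ↦ BDB
    C ↦ D
    D ↦ B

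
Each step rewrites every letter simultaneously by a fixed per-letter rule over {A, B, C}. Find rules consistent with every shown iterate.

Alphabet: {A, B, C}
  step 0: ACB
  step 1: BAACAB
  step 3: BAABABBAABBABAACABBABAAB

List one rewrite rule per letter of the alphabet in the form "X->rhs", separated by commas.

A->BA, B->AB, C->AC

  step 0 ⇒ step 1: ACB ⇒ BA·AC·AB
    A ↦ BA
    B ↦ AB
    C ↦ AC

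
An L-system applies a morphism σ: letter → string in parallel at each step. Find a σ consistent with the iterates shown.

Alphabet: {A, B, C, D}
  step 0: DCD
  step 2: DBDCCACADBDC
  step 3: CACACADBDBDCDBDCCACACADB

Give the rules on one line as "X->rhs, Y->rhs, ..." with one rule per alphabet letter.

A->DC, B->CA, C->DB, D->CA

  step 2 ⇒ step 3: DBDCCACADBDC ⇒ CA·CA·CA·DB·DB·DC·DB·DC·CA·CA·CA·DB
    A ↦ DC
    B ↦ CA
    C ↦ DB
    D ↦ CA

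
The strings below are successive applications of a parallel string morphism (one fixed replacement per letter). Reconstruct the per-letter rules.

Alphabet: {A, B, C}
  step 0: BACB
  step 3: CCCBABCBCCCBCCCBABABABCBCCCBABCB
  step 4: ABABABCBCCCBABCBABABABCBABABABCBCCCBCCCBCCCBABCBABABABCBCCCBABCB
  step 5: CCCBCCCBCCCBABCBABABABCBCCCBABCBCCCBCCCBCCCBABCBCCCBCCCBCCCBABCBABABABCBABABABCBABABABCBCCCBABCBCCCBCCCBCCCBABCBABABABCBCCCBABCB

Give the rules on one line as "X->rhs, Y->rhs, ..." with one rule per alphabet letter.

  step 4 ⇒ step 5: ABABABCBCCCBABCBABABABCBABABABCBCCCBCCCBCCCBABCBABABABCBCCCBABCB ⇒ CC·CB·CC·CB·CC·CB·AB·CB·AB·AB·AB·CB·CC·CB·AB·CB·CC·CB·CC·CB·CC·CB·AB·CB·CC·CB·CC·CB·CC·CB·AB·CB·AB·AB·AB·CB·AB·AB·AB·CB·AB·AB·AB·CB·CC·CB·AB·CB·CC·CB·CC·CB·CC·CB·AB·CB·AB·AB·AB·CB·CC·CB·AB·CB
    A ↦ CC
    B ↦ CB
    C ↦ AB

A->CC, B->CB, C->AB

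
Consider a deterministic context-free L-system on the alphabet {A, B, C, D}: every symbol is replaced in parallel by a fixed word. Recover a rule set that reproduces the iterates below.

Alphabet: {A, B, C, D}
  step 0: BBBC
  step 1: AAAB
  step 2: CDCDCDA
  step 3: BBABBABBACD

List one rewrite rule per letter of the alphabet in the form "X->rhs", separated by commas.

A->CD, B->A, C->B, D->BA

  step 2 ⇒ step 3: CDCDCDA ⇒ B·BA·B·BA·B·BA·CD
    A ↦ CD
    C ↦ B
    D ↦ BA
  step 0 ⇒ step 1: BBBC ⇒ A·A·A·B
    B ↦ A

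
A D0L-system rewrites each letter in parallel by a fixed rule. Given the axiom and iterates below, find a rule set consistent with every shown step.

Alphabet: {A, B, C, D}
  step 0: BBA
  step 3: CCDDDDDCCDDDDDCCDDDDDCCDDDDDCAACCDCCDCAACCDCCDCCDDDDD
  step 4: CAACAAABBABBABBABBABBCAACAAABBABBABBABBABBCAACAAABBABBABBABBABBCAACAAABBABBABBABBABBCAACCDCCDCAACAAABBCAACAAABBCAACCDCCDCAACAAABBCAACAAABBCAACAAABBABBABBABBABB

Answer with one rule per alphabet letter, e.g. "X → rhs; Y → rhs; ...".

  step 3 ⇒ step 4: CCDDDDDCCDDDDDCCDDDDDCCDDDDDCAACCDCCDCAACCDCCDCCDDDDD ⇒ CAA·CAA·ABB·ABB·ABB·ABB·ABB·CAA·CAA·ABB·ABB·ABB·ABB·ABB·CAA·CAA·ABB·ABB·ABB·ABB·ABB·CAA·CAA·ABB·ABB·ABB·ABB·ABB·CAA·CCD·CCD·CAA·CAA·ABB·CAA·CAA·ABB·CAA·CCD·CCD·CAA·CAA·ABB·CAA·CAA·ABB·CAA·CAA·ABB·ABB·ABB·ABB·ABB
    A ↦ CCD
    C ↦ CAA
    D ↦ ABB
    B ↦ DD  (constrained at step 0)

A->CCD, B->DD, C->CAA, D->ABB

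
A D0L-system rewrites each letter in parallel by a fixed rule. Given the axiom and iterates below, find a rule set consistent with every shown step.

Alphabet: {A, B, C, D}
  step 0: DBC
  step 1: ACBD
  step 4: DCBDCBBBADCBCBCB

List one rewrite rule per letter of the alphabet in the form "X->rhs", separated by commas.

A->BB, B->CB, C->D, D->A

  step 0 ⇒ step 1: DBC ⇒ A·CB·D
    B ↦ CB
    C ↦ D
    D ↦ A
    A ↦ BB  (constrained at step 1)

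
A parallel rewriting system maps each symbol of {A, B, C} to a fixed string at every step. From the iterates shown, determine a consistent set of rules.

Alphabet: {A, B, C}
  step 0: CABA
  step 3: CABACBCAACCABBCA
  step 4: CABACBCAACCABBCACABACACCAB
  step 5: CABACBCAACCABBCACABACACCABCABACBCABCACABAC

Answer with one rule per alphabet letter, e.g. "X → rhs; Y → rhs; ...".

A->B, B->AC, C->CA

  step 4 ⇒ step 5: CABACBCAACCABBCACABACACCAB ⇒ CA·B·AC·B·CA·AC·CA·B·B·CA·CA·B·AC·AC·CA·B·CA·B·AC·B·CA·B·CA·CA·B·AC
    A ↦ B
    B ↦ AC
    C ↦ CA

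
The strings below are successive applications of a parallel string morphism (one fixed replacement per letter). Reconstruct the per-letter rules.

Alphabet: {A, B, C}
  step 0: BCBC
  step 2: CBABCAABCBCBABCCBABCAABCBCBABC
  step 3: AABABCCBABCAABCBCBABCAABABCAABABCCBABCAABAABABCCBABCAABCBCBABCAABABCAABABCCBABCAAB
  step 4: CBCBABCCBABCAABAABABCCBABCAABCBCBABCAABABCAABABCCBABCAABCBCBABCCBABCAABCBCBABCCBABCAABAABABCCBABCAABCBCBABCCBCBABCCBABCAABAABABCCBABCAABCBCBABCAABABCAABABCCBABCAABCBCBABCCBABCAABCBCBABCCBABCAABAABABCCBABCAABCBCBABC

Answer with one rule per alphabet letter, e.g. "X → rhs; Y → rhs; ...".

A->CB, B->ABC, C->AAB

  step 3 ⇒ step 4: AABABCCBABCAABCBCBABCAABABCAABABCCBABCAABAABABCCBABCAABCBCBABCAABABCAABABCCBABCAAB ⇒ CB·CB·ABC·CB·ABC·AAB·AAB·ABC·CB·ABC·AAB·CB·CB·ABC·AAB·ABC·AAB·ABC·CB·ABC·AAB·CB·CB·ABC·CB·ABC·AAB·CB·CB·ABC·CB·ABC·AAB·AAB·ABC·CB·ABC·AAB·CB·CB·ABC·CB·CB·ABC·CB·ABC·AAB·AAB·ABC·CB·ABC·AAB·CB·CB·ABC·AAB·ABC·AAB·ABC·CB·ABC·AAB·CB·CB·ABC·CB·ABC·AAB·CB·CB·ABC·CB·ABC·AAB·AAB·ABC·CB·ABC·AAB·CB·CB·ABC
    A ↦ CB
    B ↦ ABC
    C ↦ AAB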